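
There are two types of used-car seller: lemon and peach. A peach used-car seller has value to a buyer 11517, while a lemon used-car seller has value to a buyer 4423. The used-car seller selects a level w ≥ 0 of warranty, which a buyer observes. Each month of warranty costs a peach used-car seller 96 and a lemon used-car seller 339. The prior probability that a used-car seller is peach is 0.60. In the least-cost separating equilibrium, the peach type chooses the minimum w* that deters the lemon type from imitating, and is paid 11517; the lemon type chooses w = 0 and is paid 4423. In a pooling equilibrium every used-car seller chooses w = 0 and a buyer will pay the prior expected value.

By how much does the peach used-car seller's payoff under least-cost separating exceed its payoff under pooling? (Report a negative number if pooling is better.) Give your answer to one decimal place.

828.7

Least-cost separating signal: w* solves 4423 = 11517 − 339·w*, so w* = (11517 − 4423)/339 ≈ 20.9263.
Peach type's separating payoff: 11517 − 96 × w* = 11517 − 96 × (11517 − 4423)/339 = 11517 − 681024/339 ≈ 9508.080.
Pooling payoff: 0.60 × 11517 + 0.40 × 4423 = 8679.4.
Difference: 9508.080 − 8679.4 = 828.68, i.e. 828.7 to one decimal place.
The peach type prefers to separate.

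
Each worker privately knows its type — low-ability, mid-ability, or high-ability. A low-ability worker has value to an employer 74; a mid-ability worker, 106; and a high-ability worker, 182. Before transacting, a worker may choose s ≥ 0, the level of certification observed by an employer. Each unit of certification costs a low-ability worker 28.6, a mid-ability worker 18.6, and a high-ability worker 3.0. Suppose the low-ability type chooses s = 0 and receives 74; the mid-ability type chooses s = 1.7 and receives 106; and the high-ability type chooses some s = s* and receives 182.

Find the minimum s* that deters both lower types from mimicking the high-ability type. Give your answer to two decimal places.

Low-ability type (on-path payoff 74) won't mimic when 74 ≥ 182 − 28.6·s*, i.e. s* ≥ 3.78.
Mid-ability type (on-path payoff 106 − 18.6×1.7 = 74.38) won't mimic when 74.38 ≥ 182 − 18.6·s*, i.e. s* ≥ 5.79.
Both must hold, so s* = max(3.78, 5.79) = 5.79. The mid-ability type's constraint binds.

5.79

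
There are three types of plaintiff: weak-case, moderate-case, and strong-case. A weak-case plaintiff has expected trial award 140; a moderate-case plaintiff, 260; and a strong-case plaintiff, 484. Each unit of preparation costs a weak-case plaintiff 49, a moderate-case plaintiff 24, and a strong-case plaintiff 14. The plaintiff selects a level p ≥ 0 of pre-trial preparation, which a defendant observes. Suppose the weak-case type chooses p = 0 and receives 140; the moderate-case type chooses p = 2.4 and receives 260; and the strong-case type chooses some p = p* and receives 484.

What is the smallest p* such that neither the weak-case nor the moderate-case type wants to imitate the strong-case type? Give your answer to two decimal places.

11.73

Weak-case type (on-path payoff 140) won't mimic when 140 ≥ 484 − 49·p*, i.e. p* ≥ 7.02.
Moderate-case type (on-path payoff 260 − 24×2.4 = 202.4) won't mimic when 202.4 ≥ 484 − 24·p*, i.e. p* ≥ 11.73.
Both must hold, so p* = max(7.02, 11.73) = 11.73. The moderate-case type's constraint binds.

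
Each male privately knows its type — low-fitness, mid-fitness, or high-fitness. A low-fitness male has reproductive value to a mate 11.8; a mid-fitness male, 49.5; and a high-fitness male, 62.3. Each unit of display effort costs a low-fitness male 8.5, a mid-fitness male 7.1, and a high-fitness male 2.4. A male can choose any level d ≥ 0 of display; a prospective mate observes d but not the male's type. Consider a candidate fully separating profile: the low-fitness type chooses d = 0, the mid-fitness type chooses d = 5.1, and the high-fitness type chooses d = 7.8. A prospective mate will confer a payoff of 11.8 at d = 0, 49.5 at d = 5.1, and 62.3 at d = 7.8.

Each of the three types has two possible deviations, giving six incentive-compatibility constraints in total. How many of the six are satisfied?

6

Low-fitness (own payoff 11.8): to d=5.1 gives 49.5 − 8.5×5.1 = 6.15 → no gain ✓; to d=7.8 gives 62.3 − 8.5×7.8 = -4 → no gain ✓.
Mid-fitness (own payoff 49.5 − 7.1×5.1 = 13.29): to d=0 gives 11.8 → no gain ✓; to d=7.8 gives 62.3 − 7.1×7.8 = 6.92 → no gain ✓.
High-fitness (own payoff 62.3 − 2.4×7.8 = 43.58): to d=0 gives 11.8 → no gain ✓; to d=5.1 gives 49.5 − 2.4×5.1 = 37.26 → no gain ✓.
6 of the 6 constraints hold; this profile is a separating equilibrium.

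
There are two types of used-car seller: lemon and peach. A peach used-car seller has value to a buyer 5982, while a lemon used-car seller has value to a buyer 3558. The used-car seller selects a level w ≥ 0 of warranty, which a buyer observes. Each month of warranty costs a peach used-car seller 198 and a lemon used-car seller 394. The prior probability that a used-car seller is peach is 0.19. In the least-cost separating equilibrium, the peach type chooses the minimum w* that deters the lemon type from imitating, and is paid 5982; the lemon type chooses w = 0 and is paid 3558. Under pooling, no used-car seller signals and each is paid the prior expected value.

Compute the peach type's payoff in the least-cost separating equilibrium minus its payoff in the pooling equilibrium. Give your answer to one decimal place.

Least-cost separating signal: w* solves 3558 = 5982 − 394·w*, so w* = (5982 − 3558)/394 ≈ 6.1523.
Peach type's separating payoff: 5982 − 198 × w* = 5982 − 198 × (5982 − 3558)/394 = 5982 − 479952/394 ≈ 4763.848.
Pooling payoff: 0.19 × 5982 + 0.81 × 3558 = 4018.56.
Difference: 4763.848 − 4018.56 = 745.288, i.e. 745.3 to one decimal place.
The peach type prefers to separate.

745.3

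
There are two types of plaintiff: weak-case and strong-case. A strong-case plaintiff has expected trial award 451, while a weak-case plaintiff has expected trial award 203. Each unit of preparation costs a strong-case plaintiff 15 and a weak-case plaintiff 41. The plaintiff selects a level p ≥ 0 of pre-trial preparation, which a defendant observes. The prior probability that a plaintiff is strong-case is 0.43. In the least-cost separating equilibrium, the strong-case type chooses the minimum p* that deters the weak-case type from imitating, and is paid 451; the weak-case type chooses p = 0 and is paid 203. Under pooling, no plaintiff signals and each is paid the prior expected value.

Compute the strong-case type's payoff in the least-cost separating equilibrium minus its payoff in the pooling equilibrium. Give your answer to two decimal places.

Least-cost separating signal: p* solves 203 = 451 − 41·p*, so p* = (451 − 203)/41 ≈ 6.0488.
Strong-case type's separating payoff: 451 − 15 × p* = 451 − 15 × (451 − 203)/41 = 451 − 3720/41 ≈ 360.2683.
Pooling payoff: 0.43 × 451 + 0.57 × 203 = 309.64.
Difference: 360.2683 − 309.64 = 50.6283, i.e. 50.63 to two decimal places.
The strong-case type prefers to separate.

50.63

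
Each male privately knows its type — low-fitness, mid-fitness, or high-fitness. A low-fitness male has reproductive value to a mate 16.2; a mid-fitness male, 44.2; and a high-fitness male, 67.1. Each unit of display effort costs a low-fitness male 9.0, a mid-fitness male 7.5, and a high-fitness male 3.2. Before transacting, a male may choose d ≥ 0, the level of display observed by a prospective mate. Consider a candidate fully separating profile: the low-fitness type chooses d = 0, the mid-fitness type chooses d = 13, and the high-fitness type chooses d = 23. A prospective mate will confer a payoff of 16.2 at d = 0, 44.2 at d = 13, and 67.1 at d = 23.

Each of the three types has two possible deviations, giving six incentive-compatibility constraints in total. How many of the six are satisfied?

Mid-fitness (own payoff 44.2 − 7.5×13 = -53.3): to d=0 gives 16.2 → profitable ✗; to d=23 gives 67.1 − 7.5×23 = -105.4 → no gain ✓.
High-fitness (own payoff 67.1 − 3.2×23 = -6.5): to d=0 gives 16.2 → profitable ✗; to d=13 gives 44.2 − 3.2×13 = 2.6 → profitable ✗.
Low-fitness (own payoff 16.2): to d=13 gives 44.2 − 9.0×13 = -72.8 → no gain ✓; to d=23 gives 67.1 − 9.0×23 = -139.9 → no gain ✓.
3 of the 6 constraints hold; not an equilibrium.

3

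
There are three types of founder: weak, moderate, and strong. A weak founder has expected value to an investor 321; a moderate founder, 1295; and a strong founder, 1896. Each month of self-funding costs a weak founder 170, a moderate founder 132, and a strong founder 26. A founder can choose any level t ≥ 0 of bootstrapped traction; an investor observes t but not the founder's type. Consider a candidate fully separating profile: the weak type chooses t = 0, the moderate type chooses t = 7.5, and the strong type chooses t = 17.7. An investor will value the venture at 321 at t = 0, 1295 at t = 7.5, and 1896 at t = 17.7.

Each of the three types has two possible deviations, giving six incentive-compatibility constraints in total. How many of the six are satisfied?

5

Strong (own payoff 1896 − 26×17.7 = 1435.8): to t=0 gives 321 → no gain ✓; to t=7.5 gives 1295 − 26×7.5 = 1100 → no gain ✓.
Moderate (own payoff 1295 − 132×7.5 = 305): to t=0 gives 321 → profitable ✗; to t=17.7 gives 1896 − 132×17.7 = -440.4 → no gain ✓.
Weak (own payoff 321): to t=7.5 gives 1295 − 170×7.5 = 20 → no gain ✓; to t=17.7 gives 1896 − 170×17.7 = -1113 → no gain ✓.
5 of the 6 constraints hold; not an equilibrium.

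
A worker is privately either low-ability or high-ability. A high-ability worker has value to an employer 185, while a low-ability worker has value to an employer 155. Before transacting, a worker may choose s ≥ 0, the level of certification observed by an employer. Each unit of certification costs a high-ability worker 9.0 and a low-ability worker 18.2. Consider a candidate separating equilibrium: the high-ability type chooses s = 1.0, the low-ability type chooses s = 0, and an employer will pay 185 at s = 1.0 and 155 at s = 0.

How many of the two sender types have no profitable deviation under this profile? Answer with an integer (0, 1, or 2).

High-ability type: signal → 185 − 9.0 × 1.0 = 176; deviate to 0 → 155. IC holds (176 ≥ 155).
Low-ability type: stay at 0 → 155; mimic → 185 − 18.2 × 1.0 = 166.8. IC fails (155 < 166.8).
1 of 2 constraints hold, so this profile is not an equilibrium.

1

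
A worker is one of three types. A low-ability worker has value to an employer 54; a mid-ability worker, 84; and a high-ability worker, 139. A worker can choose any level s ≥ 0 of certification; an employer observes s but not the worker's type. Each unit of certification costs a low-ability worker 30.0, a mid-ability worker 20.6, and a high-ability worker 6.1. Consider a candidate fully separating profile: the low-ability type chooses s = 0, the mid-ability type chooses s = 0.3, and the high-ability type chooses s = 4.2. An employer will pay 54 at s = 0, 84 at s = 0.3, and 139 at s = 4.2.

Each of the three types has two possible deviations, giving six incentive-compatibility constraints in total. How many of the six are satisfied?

5

High-ability (own payoff 139 − 6.1×4.2 = 113.38): to s=0 gives 54 → no gain ✓; to s=0.3 gives 84 − 6.1×0.3 = 82.17 → no gain ✓.
Mid-ability (own payoff 84 − 20.6×0.3 = 77.82): to s=0 gives 54 → no gain ✓; to s=4.2 gives 139 − 20.6×4.2 = 52.48 → no gain ✓.
Low-ability (own payoff 54): to s=0.3 gives 84 − 30.0×0.3 = 75 → profitable ✗; to s=4.2 gives 139 − 30.0×4.2 = 13 → no gain ✓.
5 of the 6 constraints hold; not an equilibrium.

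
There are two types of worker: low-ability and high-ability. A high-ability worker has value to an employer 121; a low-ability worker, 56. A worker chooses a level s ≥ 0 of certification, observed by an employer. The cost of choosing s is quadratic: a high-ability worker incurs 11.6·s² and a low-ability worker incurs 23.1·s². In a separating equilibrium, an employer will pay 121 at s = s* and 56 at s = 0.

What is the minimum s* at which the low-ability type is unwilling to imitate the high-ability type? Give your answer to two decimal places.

The low-ability type at s = 0 receives 56; imitating at s* yields 121 − 23.1·s*².
Indifference: 56 = 121 − 23.1·s*², so s*² = (121 − 56) / 23.1 ≈ 2.8139.
s* = √2.8139 ≈ 1.68.

1.68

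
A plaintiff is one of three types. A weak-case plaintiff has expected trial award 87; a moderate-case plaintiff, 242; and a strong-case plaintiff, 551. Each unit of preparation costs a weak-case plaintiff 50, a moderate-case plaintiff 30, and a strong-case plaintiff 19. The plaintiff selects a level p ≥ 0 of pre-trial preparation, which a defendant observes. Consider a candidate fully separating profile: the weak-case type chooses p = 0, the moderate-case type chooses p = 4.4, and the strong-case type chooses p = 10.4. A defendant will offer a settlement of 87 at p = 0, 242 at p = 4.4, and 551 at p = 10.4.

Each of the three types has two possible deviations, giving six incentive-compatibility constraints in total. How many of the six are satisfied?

Moderate-case (own payoff 242 − 30×4.4 = 110): to p=0 gives 87 → no gain ✓; to p=10.4 gives 551 − 30×10.4 = 239 → profitable ✗.
Strong-case (own payoff 551 − 19×10.4 = 353.4): to p=0 gives 87 → no gain ✓; to p=4.4 gives 242 − 19×4.4 = 158.4 → no gain ✓.
Weak-case (own payoff 87): to p=4.4 gives 242 − 50×4.4 = 22 → no gain ✓; to p=10.4 gives 551 − 50×10.4 = 31 → no gain ✓.
5 of the 6 constraints hold; not an equilibrium.

5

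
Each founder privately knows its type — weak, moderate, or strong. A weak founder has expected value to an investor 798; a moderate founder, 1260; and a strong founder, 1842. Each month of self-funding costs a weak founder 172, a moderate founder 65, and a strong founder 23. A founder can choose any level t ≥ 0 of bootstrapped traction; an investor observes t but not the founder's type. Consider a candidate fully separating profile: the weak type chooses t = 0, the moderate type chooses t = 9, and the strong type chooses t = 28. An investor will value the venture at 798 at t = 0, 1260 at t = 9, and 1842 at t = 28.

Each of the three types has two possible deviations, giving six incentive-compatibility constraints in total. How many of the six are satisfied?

5

Moderate (own payoff 1260 − 65×9 = 675): to t=0 gives 798 → profitable ✗; to t=28 gives 1842 − 65×28 = 22 → no gain ✓.
Strong (own payoff 1842 − 23×28 = 1198): to t=0 gives 798 → no gain ✓; to t=9 gives 1260 − 23×9 = 1053 → no gain ✓.
Weak (own payoff 798): to t=9 gives 1260 − 172×9 = -288 → no gain ✓; to t=28 gives 1842 − 172×28 = -2974 → no gain ✓.
5 of the 6 constraints hold; not an equilibrium.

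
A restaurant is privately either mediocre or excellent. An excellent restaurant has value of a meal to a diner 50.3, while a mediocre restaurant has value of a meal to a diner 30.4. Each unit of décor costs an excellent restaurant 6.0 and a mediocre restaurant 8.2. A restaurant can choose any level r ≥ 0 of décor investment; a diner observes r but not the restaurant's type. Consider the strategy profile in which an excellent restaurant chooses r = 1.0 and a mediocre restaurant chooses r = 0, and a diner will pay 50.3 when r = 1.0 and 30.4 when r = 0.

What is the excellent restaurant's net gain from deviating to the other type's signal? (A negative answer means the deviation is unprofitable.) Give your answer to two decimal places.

Playing r = 1.0 the excellent restaurant receives 50.3 − 6.0 × 1.0 = 44.3.
Deviating to r = 0 yields 30.4 instead.
Gain from deviating: 30.4 − 44.3 = -13.90.
The gain is negative, so the excellent type's incentive-compatibility constraint is satisfied.

-13.90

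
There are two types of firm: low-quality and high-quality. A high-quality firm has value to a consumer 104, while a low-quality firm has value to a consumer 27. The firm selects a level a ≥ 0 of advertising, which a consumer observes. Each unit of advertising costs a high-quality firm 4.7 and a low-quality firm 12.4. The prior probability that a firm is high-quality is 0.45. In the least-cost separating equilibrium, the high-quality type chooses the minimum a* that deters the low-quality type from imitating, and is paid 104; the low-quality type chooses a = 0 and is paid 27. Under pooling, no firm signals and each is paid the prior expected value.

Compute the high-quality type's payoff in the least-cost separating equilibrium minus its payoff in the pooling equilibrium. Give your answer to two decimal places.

Least-cost separating signal: a* solves 27 = 104 − 12.4·a*, so a* = (104 − 27)/12.4 ≈ 6.2097.
High-quality type's separating payoff: 104 − 4.7 × a* = 104 − 4.7 × (104 − 27)/12.4 = 104 − 361.9/12.4 ≈ 74.8145.
Pooling payoff: 0.45 × 104 + 0.55 × 27 = 61.65.
Difference: 74.8145 − 61.65 = 13.1645, i.e. 13.16 to two decimal places.
The high-quality type prefers to separate.

13.16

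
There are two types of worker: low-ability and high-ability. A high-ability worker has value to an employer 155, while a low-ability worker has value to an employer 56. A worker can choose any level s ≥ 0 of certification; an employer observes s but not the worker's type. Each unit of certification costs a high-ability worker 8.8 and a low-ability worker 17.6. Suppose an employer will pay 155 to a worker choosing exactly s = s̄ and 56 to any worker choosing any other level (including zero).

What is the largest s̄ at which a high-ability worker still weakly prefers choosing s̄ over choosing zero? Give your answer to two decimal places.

11.25

Choosing s̄ yields the high-ability type 155 − 8.8·s̄; choosing zero yields 56.
The high-ability type is indifferent at 155 − 8.8·s̄ = 56, i.e. s̄ = (155 − 56) / 8.8 = 11.25.
For any s̄ above 11.25 the high-ability type would rather pool at zero, so separation collapses.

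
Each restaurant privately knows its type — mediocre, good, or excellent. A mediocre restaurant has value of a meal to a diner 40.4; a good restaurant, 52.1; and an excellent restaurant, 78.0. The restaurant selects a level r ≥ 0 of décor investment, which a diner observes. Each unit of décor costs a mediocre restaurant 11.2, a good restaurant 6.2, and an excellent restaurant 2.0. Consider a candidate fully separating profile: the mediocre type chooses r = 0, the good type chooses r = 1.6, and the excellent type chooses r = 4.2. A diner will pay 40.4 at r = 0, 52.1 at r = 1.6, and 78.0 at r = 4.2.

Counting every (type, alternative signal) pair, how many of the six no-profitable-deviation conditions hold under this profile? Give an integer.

5

Excellent (own payoff 78.0 − 2.0×4.2 = 69.6): to r=0 gives 40.4 → no gain ✓; to r=1.6 gives 52.1 − 2.0×1.6 = 48.9 → no gain ✓.
Good (own payoff 52.1 − 6.2×1.6 = 42.18): to r=0 gives 40.4 → no gain ✓; to r=4.2 gives 78.0 − 6.2×4.2 = 51.96 → profitable ✗.
Mediocre (own payoff 40.4): to r=1.6 gives 52.1 − 11.2×1.6 = 34.18 → no gain ✓; to r=4.2 gives 78.0 − 11.2×4.2 = 30.96 → no gain ✓.
5 of the 6 constraints hold; not an equilibrium.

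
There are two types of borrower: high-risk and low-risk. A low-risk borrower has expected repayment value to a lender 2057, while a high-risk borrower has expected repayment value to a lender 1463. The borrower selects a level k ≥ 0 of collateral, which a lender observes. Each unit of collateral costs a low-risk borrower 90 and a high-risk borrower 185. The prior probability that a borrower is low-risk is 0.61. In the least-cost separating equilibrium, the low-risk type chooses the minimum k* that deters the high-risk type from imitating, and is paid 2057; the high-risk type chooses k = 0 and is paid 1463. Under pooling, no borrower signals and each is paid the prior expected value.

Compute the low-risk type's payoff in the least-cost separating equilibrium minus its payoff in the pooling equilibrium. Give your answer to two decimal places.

Least-cost separating signal: k* solves 1463 = 2057 − 185·k*, so k* = (2057 − 1463)/185 ≈ 3.2108.
Low-risk type's separating payoff: 2057 − 90 × k* = 2057 − 90 × (2057 − 1463)/185 = 2057 − 53460/185 ≈ 1768.0270.
Pooling payoff: 0.61 × 2057 + 0.39 × 1463 = 1825.34.
Difference: 1768.0270 − 1825.34 = -57.313, i.e. -57.31 to two decimal places.
The low-risk type would prefer the pooling outcome.

-57.31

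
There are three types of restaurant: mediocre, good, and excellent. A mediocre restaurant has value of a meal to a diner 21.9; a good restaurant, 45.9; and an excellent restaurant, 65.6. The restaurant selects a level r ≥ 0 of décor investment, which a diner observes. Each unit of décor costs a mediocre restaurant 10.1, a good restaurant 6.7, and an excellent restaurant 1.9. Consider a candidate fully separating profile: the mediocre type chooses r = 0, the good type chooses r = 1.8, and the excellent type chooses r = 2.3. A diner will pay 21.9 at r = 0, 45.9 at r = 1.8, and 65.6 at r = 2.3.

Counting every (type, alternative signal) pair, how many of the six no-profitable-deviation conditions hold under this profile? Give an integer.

Good (own payoff 45.9 − 6.7×1.8 = 33.84): to r=0 gives 21.9 → no gain ✓; to r=2.3 gives 65.6 − 6.7×2.3 = 50.19 → profitable ✗.
Mediocre (own payoff 21.9): to r=1.8 gives 45.9 − 10.1×1.8 = 27.72 → profitable ✗; to r=2.3 gives 65.6 − 10.1×2.3 = 42.37 → profitable ✗.
Excellent (own payoff 65.6 − 1.9×2.3 = 61.23): to r=0 gives 21.9 → no gain ✓; to r=1.8 gives 45.9 − 1.9×1.8 = 42.48 → no gain ✓.
3 of the 6 constraints hold; not an equilibrium.

3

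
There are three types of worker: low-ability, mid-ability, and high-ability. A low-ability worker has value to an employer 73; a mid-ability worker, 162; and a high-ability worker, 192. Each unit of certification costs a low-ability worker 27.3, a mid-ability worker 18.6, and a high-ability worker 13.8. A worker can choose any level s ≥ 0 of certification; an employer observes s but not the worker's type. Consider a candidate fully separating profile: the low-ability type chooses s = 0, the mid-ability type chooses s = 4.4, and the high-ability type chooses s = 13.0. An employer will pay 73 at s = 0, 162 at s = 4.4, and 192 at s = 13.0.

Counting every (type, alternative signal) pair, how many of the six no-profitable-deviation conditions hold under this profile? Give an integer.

Low-ability (own payoff 73): to s=4.4 gives 162 − 27.3×4.4 = 41.88 → no gain ✓; to s=13.0 gives 192 − 27.3×13.0 = -162.9 → no gain ✓.
Mid-ability (own payoff 162 − 18.6×4.4 = 80.16): to s=0 gives 73 → no gain ✓; to s=13.0 gives 192 − 18.6×13.0 = -49.8 → no gain ✓.
High-ability (own payoff 192 − 13.8×13.0 = 12.6): to s=0 gives 73 → profitable ✗; to s=4.4 gives 162 − 13.8×4.4 = 101.28 → profitable ✗.
4 of the 6 constraints hold; not an equilibrium.

4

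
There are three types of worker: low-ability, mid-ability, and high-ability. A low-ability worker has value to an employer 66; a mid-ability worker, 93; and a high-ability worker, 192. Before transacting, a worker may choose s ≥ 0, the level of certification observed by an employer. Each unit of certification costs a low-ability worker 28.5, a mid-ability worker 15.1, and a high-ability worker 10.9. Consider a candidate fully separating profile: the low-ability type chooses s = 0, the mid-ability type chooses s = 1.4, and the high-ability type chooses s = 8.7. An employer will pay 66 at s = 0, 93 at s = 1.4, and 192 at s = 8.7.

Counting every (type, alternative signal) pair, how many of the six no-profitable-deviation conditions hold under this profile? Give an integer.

6

High-ability (own payoff 192 − 10.9×8.7 = 97.17): to s=0 gives 66 → no gain ✓; to s=1.4 gives 93 − 10.9×1.4 = 77.74 → no gain ✓.
Mid-ability (own payoff 93 − 15.1×1.4 = 71.86): to s=0 gives 66 → no gain ✓; to s=8.7 gives 192 − 15.1×8.7 = 60.63 → no gain ✓.
Low-ability (own payoff 66): to s=1.4 gives 93 − 28.5×1.4 = 53.1 → no gain ✓; to s=8.7 gives 192 − 28.5×8.7 = -55.95 → no gain ✓.
6 of the 6 constraints hold; this profile is a separating equilibrium.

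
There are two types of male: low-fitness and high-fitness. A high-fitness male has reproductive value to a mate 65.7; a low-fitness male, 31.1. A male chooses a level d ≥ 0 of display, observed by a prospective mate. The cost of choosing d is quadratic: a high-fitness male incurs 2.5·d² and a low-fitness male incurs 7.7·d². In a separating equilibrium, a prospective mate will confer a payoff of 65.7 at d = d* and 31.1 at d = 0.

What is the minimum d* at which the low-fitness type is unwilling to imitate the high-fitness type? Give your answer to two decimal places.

The low-fitness type at d = 0 receives 31.1; imitating at d* yields 65.7 − 7.7·d*².
Indifference: 31.1 = 65.7 − 7.7·d*², so d*² = (65.7 − 31.1) / 7.7 ≈ 4.4935.
d* = √4.4935 ≈ 2.12.

2.12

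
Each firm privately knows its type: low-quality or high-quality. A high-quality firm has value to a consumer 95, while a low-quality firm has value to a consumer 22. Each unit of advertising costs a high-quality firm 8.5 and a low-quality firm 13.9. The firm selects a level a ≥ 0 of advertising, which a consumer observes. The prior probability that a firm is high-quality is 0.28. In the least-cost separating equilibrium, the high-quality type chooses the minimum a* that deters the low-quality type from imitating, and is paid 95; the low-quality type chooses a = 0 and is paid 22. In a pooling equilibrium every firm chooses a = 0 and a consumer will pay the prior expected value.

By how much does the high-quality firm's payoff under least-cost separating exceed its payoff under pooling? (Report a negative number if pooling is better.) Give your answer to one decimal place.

7.9

Least-cost separating signal: a* solves 22 = 95 − 13.9·a*, so a* = (95 − 22)/13.9 ≈ 5.2518.
High-quality type's separating payoff: 95 − 8.5 × a* = 95 − 8.5 × (95 − 22)/13.9 = 95 − 620.5/13.9 ≈ 50.360.
Pooling payoff: 0.28 × 95 + 0.72 × 22 = 42.44.
Difference: 50.360 − 42.44 = 7.92, i.e. 7.9 to one decimal place.
The high-quality type prefers to separate.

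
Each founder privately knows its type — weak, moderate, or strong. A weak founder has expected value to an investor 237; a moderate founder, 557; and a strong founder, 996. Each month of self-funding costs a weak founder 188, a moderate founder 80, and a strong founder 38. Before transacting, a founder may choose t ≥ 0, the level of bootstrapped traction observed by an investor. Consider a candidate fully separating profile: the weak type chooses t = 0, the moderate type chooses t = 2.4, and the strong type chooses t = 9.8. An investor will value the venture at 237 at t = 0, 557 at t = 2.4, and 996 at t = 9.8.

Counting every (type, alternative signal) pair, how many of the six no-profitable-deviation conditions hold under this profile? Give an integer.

6

Weak (own payoff 237): to t=2.4 gives 557 − 188×2.4 = 105.8 → no gain ✓; to t=9.8 gives 996 − 188×9.8 = -846.4 → no gain ✓.
Strong (own payoff 996 − 38×9.8 = 623.6): to t=0 gives 237 → no gain ✓; to t=2.4 gives 557 − 38×2.4 = 465.8 → no gain ✓.
Moderate (own payoff 557 − 80×2.4 = 365): to t=0 gives 237 → no gain ✓; to t=9.8 gives 996 − 80×9.8 = 212 → no gain ✓.
6 of the 6 constraints hold; this profile is a separating equilibrium.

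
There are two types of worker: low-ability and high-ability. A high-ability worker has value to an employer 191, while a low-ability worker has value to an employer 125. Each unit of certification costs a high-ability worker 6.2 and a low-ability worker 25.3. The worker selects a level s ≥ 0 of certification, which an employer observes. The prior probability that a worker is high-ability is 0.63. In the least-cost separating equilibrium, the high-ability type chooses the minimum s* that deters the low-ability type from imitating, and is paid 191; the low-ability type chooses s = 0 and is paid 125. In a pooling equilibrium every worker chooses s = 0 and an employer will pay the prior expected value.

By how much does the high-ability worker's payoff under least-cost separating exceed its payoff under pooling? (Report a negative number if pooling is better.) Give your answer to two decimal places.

8.25

Least-cost separating signal: s* solves 125 = 191 − 25.3·s*, so s* = (191 − 125)/25.3 ≈ 2.6087.
High-ability type's separating payoff: 191 − 6.2 × s* = 191 − 6.2 × (191 − 125)/25.3 = 191 − 409.2/25.3 ≈ 174.8261.
Pooling payoff: 0.63 × 191 + 0.37 × 125 = 166.58.
Difference: 174.8261 − 166.58 = 8.2461, i.e. 8.25 to two decimal places.
The high-ability type prefers to separate.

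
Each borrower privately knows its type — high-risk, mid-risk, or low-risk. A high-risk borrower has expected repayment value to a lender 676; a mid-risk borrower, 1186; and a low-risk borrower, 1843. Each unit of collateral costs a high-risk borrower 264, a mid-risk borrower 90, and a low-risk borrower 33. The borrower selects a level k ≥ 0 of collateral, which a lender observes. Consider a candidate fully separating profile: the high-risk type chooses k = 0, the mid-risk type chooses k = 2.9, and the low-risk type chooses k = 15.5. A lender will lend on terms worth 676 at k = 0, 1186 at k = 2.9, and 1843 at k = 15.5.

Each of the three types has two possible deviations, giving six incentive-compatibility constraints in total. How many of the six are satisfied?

Mid-risk (own payoff 1186 − 90×2.9 = 925): to k=0 gives 676 → no gain ✓; to k=15.5 gives 1843 − 90×15.5 = 448 → no gain ✓.
High-risk (own payoff 676): to k=2.9 gives 1186 − 264×2.9 = 420.4 → no gain ✓; to k=15.5 gives 1843 − 264×15.5 = -2249 → no gain ✓.
Low-risk (own payoff 1843 − 33×15.5 = 1331.5): to k=0 gives 676 → no gain ✓; to k=2.9 gives 1186 − 33×2.9 = 1090.3 → no gain ✓.
6 of the 6 constraints hold; this profile is a separating equilibrium.

6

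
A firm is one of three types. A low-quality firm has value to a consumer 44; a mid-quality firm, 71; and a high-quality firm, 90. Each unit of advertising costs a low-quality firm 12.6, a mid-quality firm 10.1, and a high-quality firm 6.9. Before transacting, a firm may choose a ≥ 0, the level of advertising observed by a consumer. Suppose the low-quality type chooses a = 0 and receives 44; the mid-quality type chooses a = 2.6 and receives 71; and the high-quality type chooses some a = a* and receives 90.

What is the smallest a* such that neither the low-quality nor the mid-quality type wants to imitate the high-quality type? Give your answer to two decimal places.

Mid-quality type (on-path payoff 71 − 10.1×2.6 = 44.74) won't mimic when 44.74 ≥ 90 − 10.1·a*, i.e. a* ≥ 4.48.
Low-quality type (on-path payoff 44) won't mimic when 44 ≥ 90 − 12.6·a*, i.e. a* ≥ 3.65.
Both must hold, so a* = max(3.65, 4.48) = 4.48. The mid-quality type's constraint binds.

4.48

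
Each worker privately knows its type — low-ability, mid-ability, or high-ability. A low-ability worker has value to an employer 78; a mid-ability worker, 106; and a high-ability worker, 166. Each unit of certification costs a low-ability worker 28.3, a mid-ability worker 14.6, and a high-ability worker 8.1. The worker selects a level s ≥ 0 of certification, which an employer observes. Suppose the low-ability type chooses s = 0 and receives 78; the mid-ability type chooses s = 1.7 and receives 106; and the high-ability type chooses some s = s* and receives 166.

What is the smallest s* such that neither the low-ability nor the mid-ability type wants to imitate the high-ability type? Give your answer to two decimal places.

Low-ability type (on-path payoff 78) won't mimic when 78 ≥ 166 − 28.3·s*, i.e. s* ≥ 3.11.
Mid-ability type (on-path payoff 106 − 14.6×1.7 = 81.18) won't mimic when 81.18 ≥ 166 − 14.6·s*, i.e. s* ≥ 5.81.
Both must hold, so s* = max(3.11, 5.81) = 5.81. The mid-ability type's constraint binds.

5.81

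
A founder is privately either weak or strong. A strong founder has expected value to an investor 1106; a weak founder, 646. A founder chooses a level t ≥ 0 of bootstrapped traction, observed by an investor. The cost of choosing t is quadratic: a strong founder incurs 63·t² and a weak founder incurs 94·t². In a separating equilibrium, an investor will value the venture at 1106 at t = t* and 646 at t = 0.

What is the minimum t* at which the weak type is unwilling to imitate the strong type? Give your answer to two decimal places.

2.21

The weak type at t = 0 receives 646; imitating at t* yields 1106 − 94·t*².
Indifference: 646 = 1106 − 94·t*², so t*² = (1106 − 646) / 94 ≈ 4.8936.
t* = √4.8936 ≈ 2.21.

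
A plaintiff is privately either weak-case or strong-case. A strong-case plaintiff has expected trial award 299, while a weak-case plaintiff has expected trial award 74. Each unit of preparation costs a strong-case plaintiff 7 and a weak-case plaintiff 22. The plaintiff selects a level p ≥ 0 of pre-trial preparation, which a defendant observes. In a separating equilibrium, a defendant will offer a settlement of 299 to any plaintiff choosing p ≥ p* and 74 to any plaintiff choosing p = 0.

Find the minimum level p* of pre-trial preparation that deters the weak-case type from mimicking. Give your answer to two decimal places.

A weak-case plaintiff choosing p = 0 receives 74.
Imitating at p* instead would pay 299 at cost 22·p*, netting 299 − 22·p*.
Indifference: 74 = 299 − 22·p*, so p* = (299 − 74) / 22 ≈ 10.23.
At p* the weak-case type's incentive constraint just binds; the strong-case type strictly prefers p* since its per-unit cost is lower.

10.23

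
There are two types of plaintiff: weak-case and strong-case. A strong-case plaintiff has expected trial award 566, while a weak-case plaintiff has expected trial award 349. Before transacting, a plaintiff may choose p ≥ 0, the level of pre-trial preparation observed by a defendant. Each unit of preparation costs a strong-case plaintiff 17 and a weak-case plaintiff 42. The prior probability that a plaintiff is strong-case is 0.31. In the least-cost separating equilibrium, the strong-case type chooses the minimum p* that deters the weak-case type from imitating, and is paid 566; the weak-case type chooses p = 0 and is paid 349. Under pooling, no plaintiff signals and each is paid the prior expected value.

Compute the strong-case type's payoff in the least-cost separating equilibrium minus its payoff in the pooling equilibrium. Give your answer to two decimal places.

61.90

Least-cost separating signal: p* solves 349 = 566 − 42·p*, so p* = (566 − 349)/42 ≈ 5.1667.
Strong-case type's separating payoff: 566 − 17 × p* = 566 − 17 × (566 − 349)/42 = 566 − 3689/42 ≈ 478.1667.
Pooling payoff: 0.31 × 566 + 0.69 × 349 = 416.27.
Difference: 478.1667 − 416.27 = 61.8967, i.e. 61.90 to two decimal places.
The strong-case type prefers to separate.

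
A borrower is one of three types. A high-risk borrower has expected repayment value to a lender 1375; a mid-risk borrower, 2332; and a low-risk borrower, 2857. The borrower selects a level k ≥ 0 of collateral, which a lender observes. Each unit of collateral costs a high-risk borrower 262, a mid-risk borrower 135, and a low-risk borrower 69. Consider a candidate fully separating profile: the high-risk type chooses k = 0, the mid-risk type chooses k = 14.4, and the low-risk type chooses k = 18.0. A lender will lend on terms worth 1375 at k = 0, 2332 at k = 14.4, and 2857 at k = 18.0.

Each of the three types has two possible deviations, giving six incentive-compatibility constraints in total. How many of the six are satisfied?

High-risk (own payoff 1375): to k=14.4 gives 2332 − 262×14.4 = -1440.8 → no gain ✓; to k=18.0 gives 2857 − 262×18.0 = -1859 → no gain ✓.
Mid-risk (own payoff 2332 − 135×14.4 = 388): to k=0 gives 1375 → profitable ✗; to k=18.0 gives 2857 − 135×18.0 = 427 → profitable ✗.
Low-risk (own payoff 2857 − 69×18.0 = 1615): to k=0 gives 1375 → no gain ✓; to k=14.4 gives 2332 − 69×14.4 = 1338.4 → no gain ✓.
4 of the 6 constraints hold; not an equilibrium.

4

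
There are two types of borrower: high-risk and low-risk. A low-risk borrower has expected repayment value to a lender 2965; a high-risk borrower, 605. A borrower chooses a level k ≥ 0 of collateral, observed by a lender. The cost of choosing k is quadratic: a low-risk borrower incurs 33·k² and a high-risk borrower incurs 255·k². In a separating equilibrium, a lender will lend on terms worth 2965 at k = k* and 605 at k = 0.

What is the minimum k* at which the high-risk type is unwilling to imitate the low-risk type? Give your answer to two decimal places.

The high-risk type at k = 0 receives 605; imitating at k* yields 2965 − 255·k*².
Indifference: 605 = 2965 − 255·k*², so k*² = (2965 − 605) / 255 ≈ 9.2549.
k* = √9.2549 ≈ 3.04.

3.04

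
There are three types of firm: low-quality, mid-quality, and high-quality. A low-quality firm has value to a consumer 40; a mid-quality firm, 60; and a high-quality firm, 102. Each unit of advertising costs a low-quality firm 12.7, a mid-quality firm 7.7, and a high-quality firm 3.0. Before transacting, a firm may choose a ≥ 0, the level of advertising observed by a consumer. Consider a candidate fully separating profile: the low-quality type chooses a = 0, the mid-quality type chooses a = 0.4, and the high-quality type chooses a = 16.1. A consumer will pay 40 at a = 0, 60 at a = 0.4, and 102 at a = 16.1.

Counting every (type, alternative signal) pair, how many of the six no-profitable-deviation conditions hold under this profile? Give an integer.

4

Low-quality (own payoff 40): to a=0.4 gives 60 − 12.7×0.4 = 54.92 → profitable ✗; to a=16.1 gives 102 − 12.7×16.1 = -102.47 → no gain ✓.
High-quality (own payoff 102 − 3.0×16.1 = 53.7): to a=0 gives 40 → no gain ✓; to a=0.4 gives 60 − 3.0×0.4 = 58.8 → profitable ✗.
Mid-quality (own payoff 60 − 7.7×0.4 = 56.92): to a=0 gives 40 → no gain ✓; to a=16.1 gives 102 − 7.7×16.1 = -21.97 → no gain ✓.
4 of the 6 constraints hold; not an equilibrium.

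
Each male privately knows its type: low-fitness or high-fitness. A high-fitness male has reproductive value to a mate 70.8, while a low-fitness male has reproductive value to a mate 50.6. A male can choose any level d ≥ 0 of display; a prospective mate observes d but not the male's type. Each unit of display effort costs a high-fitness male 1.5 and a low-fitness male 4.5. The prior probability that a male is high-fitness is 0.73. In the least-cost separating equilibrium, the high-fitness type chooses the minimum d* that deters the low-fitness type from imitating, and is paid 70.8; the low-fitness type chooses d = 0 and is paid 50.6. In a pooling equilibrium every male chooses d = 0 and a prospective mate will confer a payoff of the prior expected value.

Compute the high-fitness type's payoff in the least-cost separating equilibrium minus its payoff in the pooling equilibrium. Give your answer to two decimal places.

Least-cost separating signal: d* solves 50.6 = 70.8 − 4.5·d*, so d* = (70.8 − 50.6)/4.5 ≈ 4.4889.
High-fitness type's separating payoff: 70.8 − 1.5 × d* = 70.8 − 1.5 × (70.8 − 50.6)/4.5 = 70.8 − 30.3/4.5 ≈ 64.0667.
Pooling payoff: 0.73 × 70.8 + 0.27 × 50.6 = 65.346.
Difference: 64.0667 − 65.346 = -1.2793, i.e. -1.28 to two decimal places.
The high-fitness type would prefer the pooling outcome.

-1.28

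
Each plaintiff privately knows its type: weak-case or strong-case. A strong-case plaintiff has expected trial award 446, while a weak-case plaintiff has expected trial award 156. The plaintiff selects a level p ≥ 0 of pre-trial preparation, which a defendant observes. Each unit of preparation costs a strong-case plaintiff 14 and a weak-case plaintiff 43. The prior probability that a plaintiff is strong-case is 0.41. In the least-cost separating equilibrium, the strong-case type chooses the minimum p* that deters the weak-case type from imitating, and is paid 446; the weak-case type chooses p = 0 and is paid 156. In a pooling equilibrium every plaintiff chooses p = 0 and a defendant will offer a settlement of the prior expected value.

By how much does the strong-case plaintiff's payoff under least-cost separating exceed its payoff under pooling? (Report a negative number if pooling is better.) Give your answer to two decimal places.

76.68

Least-cost separating signal: p* solves 156 = 446 − 43·p*, so p* = (446 − 156)/43 ≈ 6.7442.
Strong-case type's separating payoff: 446 − 14 × p* = 446 − 14 × (446 − 156)/43 = 446 − 4060/43 ≈ 351.5814.
Pooling payoff: 0.41 × 446 + 0.59 × 156 = 274.9.
Difference: 351.5814 − 274.9 = 76.6814, i.e. 76.68 to two decimal places.
The strong-case type prefers to separate.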